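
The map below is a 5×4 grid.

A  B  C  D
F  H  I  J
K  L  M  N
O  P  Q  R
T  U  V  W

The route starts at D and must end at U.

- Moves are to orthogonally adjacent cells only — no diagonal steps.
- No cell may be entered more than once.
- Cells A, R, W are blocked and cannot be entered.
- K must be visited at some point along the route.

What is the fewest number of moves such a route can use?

8

Any route passes through K somewhere between D and U. Summing Manhattan distances along the two legs (D → K → U) gives a lower bound of 5 + 3 = 8 moves.
A route of 8 moves achieves this: D → J → N → M → L → K → O → T → U.
Since 8 matches the lower bound, it is optimal.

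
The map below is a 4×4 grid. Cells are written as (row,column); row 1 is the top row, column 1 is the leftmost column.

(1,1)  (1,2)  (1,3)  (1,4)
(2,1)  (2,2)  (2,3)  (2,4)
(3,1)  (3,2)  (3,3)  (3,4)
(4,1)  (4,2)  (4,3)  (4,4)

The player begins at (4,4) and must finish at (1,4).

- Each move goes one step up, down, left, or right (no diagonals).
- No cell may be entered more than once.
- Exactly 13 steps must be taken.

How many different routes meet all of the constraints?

Need simple routes of exactly 13 moves from (4,4) to (1,4) (Manhattan distance 3, so 5 moves are spent on a detour and 5 undoing it).
Branch systematically from the start, pruning whenever the remaining move budget drops below the Manhattan distance to (1,4) or differs from it in parity. Grouping the completions by first move — via (3,4): 25; via (4,3): 22 — and summing: 25 + 22 = 47.
That gives 47 routes.

47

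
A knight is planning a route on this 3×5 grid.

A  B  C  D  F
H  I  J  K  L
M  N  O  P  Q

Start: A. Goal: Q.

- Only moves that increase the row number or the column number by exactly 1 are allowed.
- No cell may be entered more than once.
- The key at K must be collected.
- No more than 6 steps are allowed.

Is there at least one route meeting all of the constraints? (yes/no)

One route that works: A → H → I → J → K → P → Q.

yes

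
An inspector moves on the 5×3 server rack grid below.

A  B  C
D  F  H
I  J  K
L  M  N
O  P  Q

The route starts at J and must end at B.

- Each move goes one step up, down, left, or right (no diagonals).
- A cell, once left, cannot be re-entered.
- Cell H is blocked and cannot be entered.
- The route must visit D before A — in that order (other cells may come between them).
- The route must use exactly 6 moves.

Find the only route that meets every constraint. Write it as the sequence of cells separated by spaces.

The waypoints must appear in the order D, A, with no cell reused.
Route from J: down 1 to M, left 1 to L, up 3 to A, right 1 to B — 6 moves in all.
Check: order respected (D at step 4, A at step 5); 6 moves as required.

J M L I D A B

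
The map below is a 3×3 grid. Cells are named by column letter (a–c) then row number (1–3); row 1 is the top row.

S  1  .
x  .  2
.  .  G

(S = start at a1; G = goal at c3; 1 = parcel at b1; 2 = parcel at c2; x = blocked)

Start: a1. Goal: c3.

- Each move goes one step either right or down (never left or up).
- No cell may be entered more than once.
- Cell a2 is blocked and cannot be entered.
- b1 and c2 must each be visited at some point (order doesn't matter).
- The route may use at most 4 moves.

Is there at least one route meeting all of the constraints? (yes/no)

One route that works: a1 → b1 → b2 → c2 → c3.

yes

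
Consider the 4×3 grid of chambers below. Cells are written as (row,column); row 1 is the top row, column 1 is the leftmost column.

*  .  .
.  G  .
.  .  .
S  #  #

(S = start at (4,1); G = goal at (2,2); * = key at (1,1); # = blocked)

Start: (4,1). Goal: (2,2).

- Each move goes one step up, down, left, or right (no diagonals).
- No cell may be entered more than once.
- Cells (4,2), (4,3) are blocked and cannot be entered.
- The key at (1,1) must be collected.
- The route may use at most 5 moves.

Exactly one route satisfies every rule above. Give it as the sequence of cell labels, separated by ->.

The budget equals the shortest possible length, so every move has to be on a shortest route through the required cells.
Route from (4,1): 3× up (reaching (1,1)), right to (1,2), down to (2,2) — 5 moves in all.
Check: all required cells visited; 5 ≤ 5 moves.

(4,1) -> (3,1) -> (2,1) -> (1,1) -> (1,2) -> (2,2)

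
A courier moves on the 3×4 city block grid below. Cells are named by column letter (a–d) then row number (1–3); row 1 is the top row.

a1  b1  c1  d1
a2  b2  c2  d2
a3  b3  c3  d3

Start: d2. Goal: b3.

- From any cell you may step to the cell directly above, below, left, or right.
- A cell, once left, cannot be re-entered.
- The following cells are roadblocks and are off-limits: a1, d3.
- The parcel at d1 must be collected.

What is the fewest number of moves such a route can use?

5

Any route passes through d1 somewhere between d2 and b3. Summing Manhattan distances along the two legs (d2 → d1 → b3) gives a lower bound of 1 + 4 = 5 moves.
A route of 5 moves achieves this: d2 → d1 → c1 → c2 → c3 → b3.
Since 5 matches the lower bound, it is optimal.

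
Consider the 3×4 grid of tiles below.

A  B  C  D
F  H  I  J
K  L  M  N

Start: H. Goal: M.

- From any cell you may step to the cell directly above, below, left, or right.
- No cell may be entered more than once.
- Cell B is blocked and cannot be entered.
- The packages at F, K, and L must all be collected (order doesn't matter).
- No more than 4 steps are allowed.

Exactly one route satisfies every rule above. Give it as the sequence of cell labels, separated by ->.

H -> F -> K -> L -> M

The budget equals the shortest possible length, so every move has to be on a shortest route through the required cells.
Route from H: left 1 to F, down 1 to K, right 2 to M — 4 moves in all.
Check: all required cells visited; 4 ≤ 4 moves.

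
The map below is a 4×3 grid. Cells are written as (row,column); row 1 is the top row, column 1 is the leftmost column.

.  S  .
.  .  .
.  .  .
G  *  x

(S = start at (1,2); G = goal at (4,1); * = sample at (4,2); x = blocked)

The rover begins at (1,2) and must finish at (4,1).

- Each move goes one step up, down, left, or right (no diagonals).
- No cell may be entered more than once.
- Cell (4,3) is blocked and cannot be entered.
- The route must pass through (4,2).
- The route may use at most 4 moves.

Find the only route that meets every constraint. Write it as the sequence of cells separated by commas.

(1,2), (2,2), (3,2), (4,2), (4,1)

Any route must reach (4,2) and still end at (4,1) within 4 moves, so the order of the required stops is forced.
Route from (1,2): down 3 to (4,2), left 1 to (4,1) — 4 moves in all.
Check: all required cells visited; 4 ≤ 4 moves.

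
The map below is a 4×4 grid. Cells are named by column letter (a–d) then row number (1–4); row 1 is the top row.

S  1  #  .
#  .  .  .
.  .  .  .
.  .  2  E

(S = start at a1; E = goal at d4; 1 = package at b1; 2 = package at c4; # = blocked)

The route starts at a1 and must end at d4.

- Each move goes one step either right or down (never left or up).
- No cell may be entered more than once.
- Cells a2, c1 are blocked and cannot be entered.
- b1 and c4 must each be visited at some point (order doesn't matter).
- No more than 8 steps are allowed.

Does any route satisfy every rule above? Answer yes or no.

One route that works: a1 → b1 → b2 → b3 → b4 → c4 → d4.

yes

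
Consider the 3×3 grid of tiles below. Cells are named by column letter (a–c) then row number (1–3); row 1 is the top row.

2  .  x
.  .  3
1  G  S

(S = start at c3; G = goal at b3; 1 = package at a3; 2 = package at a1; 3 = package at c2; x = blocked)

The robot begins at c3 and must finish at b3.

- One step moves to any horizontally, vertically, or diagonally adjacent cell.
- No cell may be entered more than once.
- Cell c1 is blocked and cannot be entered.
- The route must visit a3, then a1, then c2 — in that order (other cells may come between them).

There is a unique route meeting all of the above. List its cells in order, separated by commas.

The waypoints must appear in the order a3, a1, c2, with no cell reused.
Route from c3: up-left to b2, down-left to a3, 2× up (reaching a1), right to b1, down-right to c2, down-left to b3 — 7 moves in all.
Check: order respected (1 at step 2, 2 at step 4, 3 at step 6).

c3, b2, a3, a2, a1, b1, c2, b3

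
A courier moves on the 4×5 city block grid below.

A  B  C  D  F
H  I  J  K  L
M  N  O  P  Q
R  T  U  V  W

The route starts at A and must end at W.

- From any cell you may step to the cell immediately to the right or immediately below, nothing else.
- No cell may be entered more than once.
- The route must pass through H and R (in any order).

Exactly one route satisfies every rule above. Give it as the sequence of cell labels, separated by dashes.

Moves only go right or down, so the column and row indices never decrease.
Route from A: 3× down (reaching R), 4× right (reaching W) — 7 moves in all.
Check: all required cells visited.

A - H - M - R - T - U - V - W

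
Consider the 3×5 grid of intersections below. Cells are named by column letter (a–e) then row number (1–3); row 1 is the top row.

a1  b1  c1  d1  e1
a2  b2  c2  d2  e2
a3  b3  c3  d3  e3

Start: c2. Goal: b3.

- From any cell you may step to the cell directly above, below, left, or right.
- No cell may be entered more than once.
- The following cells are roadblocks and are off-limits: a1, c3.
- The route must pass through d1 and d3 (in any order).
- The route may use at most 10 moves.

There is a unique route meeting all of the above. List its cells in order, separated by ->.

c2 -> d2 -> d3 -> e3 -> e2 -> e1 -> d1 -> c1 -> b1 -> b2 -> b3

The budget equals the shortest possible length, so every move has to be on a shortest route through the required cells.
Route from c2: right 1 to d2, down 1 to d3, right 1 to e3, up 2 to e1, left 3 to b1, down 2 to b3 — 10 moves in all.
Check: all required cells visited; 10 ≤ 10 moves.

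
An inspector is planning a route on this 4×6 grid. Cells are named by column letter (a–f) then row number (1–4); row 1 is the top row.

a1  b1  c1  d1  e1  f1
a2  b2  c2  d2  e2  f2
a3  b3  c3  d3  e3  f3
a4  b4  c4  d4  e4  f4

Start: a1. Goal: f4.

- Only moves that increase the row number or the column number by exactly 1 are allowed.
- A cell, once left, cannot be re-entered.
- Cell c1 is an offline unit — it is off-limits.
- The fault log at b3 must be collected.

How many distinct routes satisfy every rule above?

15

A right/down-only route from a1 to f4 makes exactly 3 down-moves and 5 right-moves in some order.
With no other constraints that would be C(8,3) = 56 routes.
Split at b3 and multiply the segment counts (each segment already excludes blocked cells): a1→b3: 3; b3→f4: 5; product = 15.
That gives 15 routes.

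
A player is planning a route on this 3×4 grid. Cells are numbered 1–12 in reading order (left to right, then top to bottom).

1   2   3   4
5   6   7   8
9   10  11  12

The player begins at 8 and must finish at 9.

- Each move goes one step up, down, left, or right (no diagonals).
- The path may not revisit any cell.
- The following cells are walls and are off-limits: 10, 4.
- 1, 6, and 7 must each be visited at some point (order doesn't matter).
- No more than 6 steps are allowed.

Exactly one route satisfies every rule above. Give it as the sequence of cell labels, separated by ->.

8 -> 7 -> 6 -> 2 -> 1 -> 5 -> 9

Any route must reach 1, 6, and 7 and still end at 9 within 6 moves, so the order of the required stops is forced.
Route from 8: 2× left (reaching 6), up to 2, left to 1, 2× down (reaching 9) — 6 moves in all.
Check: all required cells visited; 6 ≤ 6 moves.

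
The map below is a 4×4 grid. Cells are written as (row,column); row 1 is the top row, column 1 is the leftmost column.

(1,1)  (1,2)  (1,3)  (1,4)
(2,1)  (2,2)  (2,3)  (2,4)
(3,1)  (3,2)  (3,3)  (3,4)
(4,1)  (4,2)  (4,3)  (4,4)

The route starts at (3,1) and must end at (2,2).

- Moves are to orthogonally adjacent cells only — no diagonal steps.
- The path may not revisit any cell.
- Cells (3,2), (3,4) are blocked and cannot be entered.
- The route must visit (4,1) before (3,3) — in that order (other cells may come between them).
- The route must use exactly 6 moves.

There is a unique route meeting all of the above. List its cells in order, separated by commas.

The waypoints must appear in the order (4,1), (3,3), with no cell reused.
Route from (3,1): down 1 to (4,1), right 2 to (4,3), up 2 to (2,3), left 1 to (2,2) — 6 moves in all.
Check: order respected ((4,1) at step 1, (3,3) at step 4); 6 moves as required.

(3,1), (4,1), (4,2), (4,3), (3,3), (2,3), (2,2)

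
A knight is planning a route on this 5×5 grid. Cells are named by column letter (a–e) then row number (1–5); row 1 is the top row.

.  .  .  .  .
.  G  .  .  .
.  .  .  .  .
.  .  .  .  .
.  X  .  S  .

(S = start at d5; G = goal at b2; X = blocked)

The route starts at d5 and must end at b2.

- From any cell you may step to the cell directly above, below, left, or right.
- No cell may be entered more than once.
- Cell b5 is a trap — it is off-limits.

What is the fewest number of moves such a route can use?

The Manhattan distance from d5 to b2 is |5−2| + |4−2| = 5, so at least 5 moves are needed.
A route of 5 moves achieves this: d5 → d4 → d3 → d2 → c2 → b2.
Since 5 matches the lower bound, it is optimal.

5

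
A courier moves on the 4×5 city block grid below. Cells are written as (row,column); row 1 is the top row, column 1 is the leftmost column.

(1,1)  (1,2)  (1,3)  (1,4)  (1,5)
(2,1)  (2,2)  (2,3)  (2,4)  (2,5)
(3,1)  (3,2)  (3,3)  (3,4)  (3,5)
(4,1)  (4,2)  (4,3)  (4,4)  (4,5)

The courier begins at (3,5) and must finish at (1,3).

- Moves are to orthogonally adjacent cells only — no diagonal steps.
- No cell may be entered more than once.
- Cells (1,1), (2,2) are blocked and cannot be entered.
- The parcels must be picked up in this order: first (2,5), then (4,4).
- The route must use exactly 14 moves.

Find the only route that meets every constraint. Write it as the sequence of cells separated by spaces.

The waypoints must appear in the order (2,5), (4,4), with no cell reused.
Route from (3,5): up 2 to (1,5), left 1 to (1,4), down 3 to (4,4), left 3 to (4,1), up 1 to (3,1), right 2 to (3,3), up 2 to (1,3) — 14 moves in all.
Check: order respected ((2,5) at step 1, (4,4) at step 6); 14 moves as required.

(3,5) (2,5) (1,5) (1,4) (2,4) (3,4) (4,4) (4,3) (4,2) (4,1) (3,1) (3,2) (3,3) (2,3) (1,3)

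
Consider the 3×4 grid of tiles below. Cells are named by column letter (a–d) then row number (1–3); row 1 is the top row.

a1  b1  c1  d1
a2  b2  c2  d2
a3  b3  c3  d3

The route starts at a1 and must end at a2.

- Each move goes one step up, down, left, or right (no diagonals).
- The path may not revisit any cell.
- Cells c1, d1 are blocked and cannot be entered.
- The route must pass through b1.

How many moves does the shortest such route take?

Any route passes through b1 somewhere between a1 and a2. Summing Manhattan distances along the two legs (a1 → b1 → a2) gives a lower bound of 1 + 2 = 3 moves.
A route of 3 moves achieves this: a1 → b1 → b2 → a2.
Since 3 matches the lower bound, it is optimal.

3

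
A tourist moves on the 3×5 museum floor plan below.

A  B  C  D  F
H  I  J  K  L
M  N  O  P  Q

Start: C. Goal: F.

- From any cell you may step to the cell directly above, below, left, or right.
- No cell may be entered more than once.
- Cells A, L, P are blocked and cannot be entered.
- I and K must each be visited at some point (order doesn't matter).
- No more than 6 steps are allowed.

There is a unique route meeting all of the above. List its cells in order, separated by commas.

C, B, I, J, K, D, F

Any route must reach I and K and still end at F within 6 moves, so the order of the required stops is forced.
Route from C: left 1 to B, down 1 to I, right 2 to K, up 1 to D, right 1 to F — 6 moves in all.
Check: all required cells visited; 6 ≤ 6 moves.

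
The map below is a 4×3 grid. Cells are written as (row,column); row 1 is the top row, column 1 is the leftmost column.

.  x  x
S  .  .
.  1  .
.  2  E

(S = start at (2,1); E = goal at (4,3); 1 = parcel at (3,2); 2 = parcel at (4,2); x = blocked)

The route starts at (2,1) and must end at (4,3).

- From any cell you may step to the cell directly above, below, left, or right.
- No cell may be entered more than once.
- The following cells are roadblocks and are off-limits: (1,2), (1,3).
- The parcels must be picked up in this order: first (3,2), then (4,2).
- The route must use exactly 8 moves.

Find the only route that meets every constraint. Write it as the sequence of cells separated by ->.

(2,1) -> (2,2) -> (2,3) -> (3,3) -> (3,2) -> (3,1) -> (4,1) -> (4,2) -> (4,3)

The waypoints must appear in the order (3,2), (4,2), with no cell reused.
Route from (2,1): right 2 to (2,3), down 1 to (3,3), left 2 to (3,1), down 1 to (4,1), right 2 to (4,3) — 8 moves in all.
Check: order respected (1 at step 4, 2 at step 7); 8 moves as required.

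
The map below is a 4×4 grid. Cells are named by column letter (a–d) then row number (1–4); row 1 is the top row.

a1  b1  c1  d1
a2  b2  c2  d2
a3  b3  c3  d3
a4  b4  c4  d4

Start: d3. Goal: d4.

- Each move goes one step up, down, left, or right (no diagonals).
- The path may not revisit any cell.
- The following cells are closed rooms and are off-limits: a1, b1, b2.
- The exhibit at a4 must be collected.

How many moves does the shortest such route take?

Any route passes through a4 somewhere between d3 and d4. Summing Manhattan distances along the two legs (d3 → a4 → d4) gives a lower bound of 4 + 3 = 7 moves.
A route of 7 moves achieves this: d3 → c3 → b3 → a3 → a4 → b4 → c4 → d4.
Since 7 matches the lower bound, it is optimal.

7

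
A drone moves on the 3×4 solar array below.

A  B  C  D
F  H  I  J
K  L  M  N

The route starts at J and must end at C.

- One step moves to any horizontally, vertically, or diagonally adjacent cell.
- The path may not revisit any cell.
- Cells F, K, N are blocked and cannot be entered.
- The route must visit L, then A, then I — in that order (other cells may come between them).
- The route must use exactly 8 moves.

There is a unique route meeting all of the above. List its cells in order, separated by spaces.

The waypoints must appear in the order L, A, I, with no cell reused.
Route from J: down-left 1 to M, left 1 to L, up 1 to H, up-left 1 to A, right 1 to B, down-right 1 to I, up-right 1 to D, left 1 to C — 8 moves in all.
Check: order respected (L at step 2, A at step 4, I at step 6); 8 moves as required.

J M L H A B I D C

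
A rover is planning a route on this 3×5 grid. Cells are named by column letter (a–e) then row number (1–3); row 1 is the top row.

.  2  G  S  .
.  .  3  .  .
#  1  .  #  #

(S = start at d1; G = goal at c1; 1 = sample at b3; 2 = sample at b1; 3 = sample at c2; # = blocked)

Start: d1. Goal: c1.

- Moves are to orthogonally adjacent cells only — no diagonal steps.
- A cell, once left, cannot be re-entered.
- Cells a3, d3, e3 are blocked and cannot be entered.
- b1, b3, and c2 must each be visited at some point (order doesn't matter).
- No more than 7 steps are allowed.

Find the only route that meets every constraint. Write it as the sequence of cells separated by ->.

d1 -> d2 -> c2 -> c3 -> b3 -> b2 -> b1 -> c1

The budget equals the shortest possible length, so every move has to be on a shortest route through the required cells.
Route from d1: down to d2, left to c2, down to c3, left to b3, 2× up (reaching b1), right to c1 — 7 moves in all.
Check: all required cells visited; 7 ≤ 7 moves.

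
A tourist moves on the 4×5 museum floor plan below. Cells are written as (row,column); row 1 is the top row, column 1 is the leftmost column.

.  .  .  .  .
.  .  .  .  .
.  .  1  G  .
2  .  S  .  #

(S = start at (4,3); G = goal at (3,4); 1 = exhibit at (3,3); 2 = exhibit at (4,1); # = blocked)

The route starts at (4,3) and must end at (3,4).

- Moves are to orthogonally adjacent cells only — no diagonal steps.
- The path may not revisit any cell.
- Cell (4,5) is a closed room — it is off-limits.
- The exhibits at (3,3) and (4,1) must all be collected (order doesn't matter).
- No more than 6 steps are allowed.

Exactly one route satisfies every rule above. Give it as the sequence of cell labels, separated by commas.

Any route must reach (3,3) and (4,1) and still end at (3,4) within 6 moves, so the order of the required stops is forced.
Route from (4,3): left 2 to (4,1), up 1 to (3,1), right 3 to (3,4) — 6 moves in all.
Check: all required cells visited; 6 ≤ 6 moves.

(4,3), (4,2), (4,1), (3,1), (3,2), (3,3), (3,4)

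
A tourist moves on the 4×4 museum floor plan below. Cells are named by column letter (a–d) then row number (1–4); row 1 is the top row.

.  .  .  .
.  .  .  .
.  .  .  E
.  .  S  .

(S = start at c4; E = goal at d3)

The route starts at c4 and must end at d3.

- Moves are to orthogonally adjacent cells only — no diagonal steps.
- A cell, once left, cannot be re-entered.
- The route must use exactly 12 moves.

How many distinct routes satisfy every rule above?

Need simple routes of exactly 12 moves from c4 to d3 (Manhattan distance 2, so 5 moves are spent on a detour and 5 undoing it).
Branch systematically from the start, pruning whenever the remaining move budget drops below the Manhattan distance to d3 or differs from it in parity. Grouping the completions by first move — via c3: 8; via b4: 16 (no valid completion starts via d4) — and summing: 8 + 16 = 24.
That gives 24 routes.

24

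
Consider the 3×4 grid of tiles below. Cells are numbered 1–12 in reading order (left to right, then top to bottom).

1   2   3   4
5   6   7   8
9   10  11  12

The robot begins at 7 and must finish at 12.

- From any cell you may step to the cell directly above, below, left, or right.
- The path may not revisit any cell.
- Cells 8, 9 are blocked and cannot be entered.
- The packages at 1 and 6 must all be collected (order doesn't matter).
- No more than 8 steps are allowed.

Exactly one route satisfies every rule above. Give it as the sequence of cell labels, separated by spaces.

The budget equals the shortest possible length, so every move has to be on a shortest route through the required cells.
Route from 7: up 1 to 3, left 2 to 1, down 1 to 5, right 1 to 6, down 1 to 10, right 2 to 12 — 8 moves in all.
Check: all required cells visited; 8 ≤ 8 moves.

7 3 2 1 5 6 10 11 12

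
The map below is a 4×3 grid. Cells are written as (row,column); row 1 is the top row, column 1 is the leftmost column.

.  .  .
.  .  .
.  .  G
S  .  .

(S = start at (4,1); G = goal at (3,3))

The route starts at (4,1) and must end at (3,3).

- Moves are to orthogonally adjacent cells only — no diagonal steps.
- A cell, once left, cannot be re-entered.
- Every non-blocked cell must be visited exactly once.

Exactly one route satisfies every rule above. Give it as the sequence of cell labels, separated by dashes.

Need to visit all 12 open cells exactly once, starting at (4,1) and ending at (3,3).
Route from (4,1): up 3 to (1,1), right 2 to (1,3), down 1 to (2,3), left 1 to (2,2), down 2 to (4,2), right 1 to (4,3), up 1 to (3,3) — 11 moves in all.
Check: all 12 open cells covered.

(4,1) - (3,1) - (2,1) - (1,1) - (1,2) - (1,3) - (2,3) - (2,2) - (3,2) - (4,2) - (4,3) - (3,3)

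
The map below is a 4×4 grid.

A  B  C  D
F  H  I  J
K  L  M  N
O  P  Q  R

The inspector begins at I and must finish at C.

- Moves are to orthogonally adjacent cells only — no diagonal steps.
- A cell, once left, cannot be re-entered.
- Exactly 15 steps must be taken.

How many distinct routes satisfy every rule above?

Need simple routes of exactly 15 moves from I to C (Manhattan distance 1, so 7 moves are spent on a detour and 7 undoing it).
Enumerating: I M L H B A F K O P Q R N J D C | I H B A F K O P L M Q R N J D C.
That gives 2 routes.

2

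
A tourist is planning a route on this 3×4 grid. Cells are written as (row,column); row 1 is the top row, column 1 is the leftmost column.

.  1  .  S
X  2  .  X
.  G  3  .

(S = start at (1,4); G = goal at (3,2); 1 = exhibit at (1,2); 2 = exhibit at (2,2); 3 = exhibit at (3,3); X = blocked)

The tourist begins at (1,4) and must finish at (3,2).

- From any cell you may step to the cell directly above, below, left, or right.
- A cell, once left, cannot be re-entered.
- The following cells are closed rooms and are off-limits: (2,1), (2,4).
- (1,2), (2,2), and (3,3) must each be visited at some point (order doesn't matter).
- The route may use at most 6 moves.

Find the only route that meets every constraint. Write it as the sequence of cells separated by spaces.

The budget equals the shortest possible length, so every move has to be on a shortest route through the required cells.
Route from (1,4): left 2 to (1,2), down 1 to (2,2), right 1 to (2,3), down 1 to (3,3), left 1 to (3,2) — 6 moves in all.
Check: all required cells visited; 6 ≤ 6 moves.

(1,4) (1,3) (1,2) (2,2) (2,3) (3,3) (3,2)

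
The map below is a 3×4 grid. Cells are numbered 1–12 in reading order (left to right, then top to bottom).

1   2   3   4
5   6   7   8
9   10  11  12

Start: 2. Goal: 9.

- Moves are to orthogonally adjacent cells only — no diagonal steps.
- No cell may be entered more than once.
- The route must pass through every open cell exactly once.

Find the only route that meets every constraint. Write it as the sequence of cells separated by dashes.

2 - 1 - 5 - 6 - 7 - 3 - 4 - 8 - 12 - 11 - 10 - 9

Need to visit all 12 open cells exactly once, starting at 2 and ending at 9.
Cell 12 has only two open neighbours (8 and 11), so the path must pass straight through it: one of those is the cell it's entered from and the other is where it exits.
Route from 2: left 1 to 1, down 1 to 5, right 2 to 7, up 1 to 3, right 1 to 4, down 2 to 12, left 3 to 9 — 11 moves in all.
Check: all 12 open cells covered.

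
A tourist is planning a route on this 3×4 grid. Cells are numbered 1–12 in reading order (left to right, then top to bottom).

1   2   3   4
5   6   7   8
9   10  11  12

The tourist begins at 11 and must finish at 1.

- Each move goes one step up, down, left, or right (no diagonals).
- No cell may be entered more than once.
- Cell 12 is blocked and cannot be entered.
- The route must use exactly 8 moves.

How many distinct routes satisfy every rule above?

4

Need simple routes of exactly 8 moves from 11 to 1 (Manhattan distance 4, so 2 moves are spent on a detour and 2 undoing it).
Enumerating: 11 7 3 2 6 10 9 5 1 | 11 7 8 4 3 2 6 5 1 | 11 10 6 7 8 4 3 2 1 | 11 10 9 5 6 7 3 2 1.
That gives 4 routes.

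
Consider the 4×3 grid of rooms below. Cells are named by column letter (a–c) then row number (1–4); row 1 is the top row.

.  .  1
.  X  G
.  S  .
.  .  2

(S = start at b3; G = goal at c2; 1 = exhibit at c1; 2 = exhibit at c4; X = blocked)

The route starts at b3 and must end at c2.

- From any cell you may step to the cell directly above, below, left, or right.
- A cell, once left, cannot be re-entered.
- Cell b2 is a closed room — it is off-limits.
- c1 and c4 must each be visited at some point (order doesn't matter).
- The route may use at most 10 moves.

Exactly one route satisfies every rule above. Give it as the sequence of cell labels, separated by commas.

b3, c3, c4, b4, a4, a3, a2, a1, b1, c1, c2

Any route must reach c1 and c4 and still end at c2 within 10 moves, so the order of the required stops is forced.
Route from b3: right 1 to c3, down 1 to c4, left 2 to a4, up 3 to a1, right 2 to c1, down 1 to c2 — 10 moves in all.
Check: all required cells visited; 10 ≤ 10 moves.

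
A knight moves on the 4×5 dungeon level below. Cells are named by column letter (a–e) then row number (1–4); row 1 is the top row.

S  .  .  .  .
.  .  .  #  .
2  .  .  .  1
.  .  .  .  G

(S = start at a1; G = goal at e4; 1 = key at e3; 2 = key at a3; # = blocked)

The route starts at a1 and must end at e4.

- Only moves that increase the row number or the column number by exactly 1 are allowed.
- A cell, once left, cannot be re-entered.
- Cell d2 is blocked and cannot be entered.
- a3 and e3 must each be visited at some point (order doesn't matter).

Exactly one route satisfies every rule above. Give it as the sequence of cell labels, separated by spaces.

a1 a2 a3 b3 c3 d3 e3 e4

Moves only go right or down, so the column and row indices never decrease.
Route from a1: 2× down (reaching a3), 4× right (reaching e3), down to e4 — 7 moves in all.
Check: all required cells visited.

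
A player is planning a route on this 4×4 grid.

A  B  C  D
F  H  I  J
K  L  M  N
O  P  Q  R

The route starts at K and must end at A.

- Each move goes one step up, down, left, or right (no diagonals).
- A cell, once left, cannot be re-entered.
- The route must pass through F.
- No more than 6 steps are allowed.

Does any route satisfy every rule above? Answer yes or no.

One route that works: K → F → A.

yes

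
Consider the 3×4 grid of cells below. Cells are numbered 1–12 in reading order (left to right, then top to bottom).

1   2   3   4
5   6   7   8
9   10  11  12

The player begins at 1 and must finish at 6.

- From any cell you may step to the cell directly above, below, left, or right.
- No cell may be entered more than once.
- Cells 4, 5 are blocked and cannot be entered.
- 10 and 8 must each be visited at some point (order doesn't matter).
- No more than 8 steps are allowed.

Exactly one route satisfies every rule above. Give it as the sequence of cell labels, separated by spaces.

1 2 3 7 8 12 11 10 6

The budget equals the shortest possible length, so every move has to be on a shortest route through the required cells.
Route from 1: 2× right (reaching 3), down to 7, right to 8, down to 12, 2× left (reaching 10), up to 6 — 8 moves in all.
Check: all required cells visited; 8 ≤ 8 moves.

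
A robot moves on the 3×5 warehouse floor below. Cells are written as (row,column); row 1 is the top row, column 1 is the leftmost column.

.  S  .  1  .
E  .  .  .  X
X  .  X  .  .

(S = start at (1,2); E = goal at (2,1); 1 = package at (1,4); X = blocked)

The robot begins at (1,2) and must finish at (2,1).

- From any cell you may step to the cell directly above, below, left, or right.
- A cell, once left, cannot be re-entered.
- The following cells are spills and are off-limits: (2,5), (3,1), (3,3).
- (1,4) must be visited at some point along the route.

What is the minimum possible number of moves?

Any route passes through (1,4) somewhere between (1,2) and (2,1). Summing Manhattan distances along the two legs ((1,2) → (1,4) → (2,1)) gives a lower bound of 2 + 4 = 6 moves.
A route of 6 moves achieves this: (1,2) → (1,3) → (1,4) → (2,4) → (2,3) → (2,2) → (2,1).
Since 6 matches the lower bound, it is optimal.

6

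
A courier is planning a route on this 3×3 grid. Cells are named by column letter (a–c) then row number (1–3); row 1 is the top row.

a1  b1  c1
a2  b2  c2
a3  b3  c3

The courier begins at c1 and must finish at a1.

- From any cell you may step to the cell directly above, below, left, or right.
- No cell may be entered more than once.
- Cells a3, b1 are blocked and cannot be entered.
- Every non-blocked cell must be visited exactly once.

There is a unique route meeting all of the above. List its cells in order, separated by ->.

c1 -> c2 -> c3 -> b3 -> b2 -> a2 -> a1

Need to visit all 7 open cells exactly once, starting at c1 and ending at a1.
Cell c3 has only two open neighbours (c2 and b3), so the path must pass straight through it: one of those is the cell it's entered from and the other is where it exits.
Route from c1: down 2 to c3, left 1 to b3, up 1 to b2, left 1 to a2, up 1 to a1 — 6 moves in all.
Check: all 7 open cells covered.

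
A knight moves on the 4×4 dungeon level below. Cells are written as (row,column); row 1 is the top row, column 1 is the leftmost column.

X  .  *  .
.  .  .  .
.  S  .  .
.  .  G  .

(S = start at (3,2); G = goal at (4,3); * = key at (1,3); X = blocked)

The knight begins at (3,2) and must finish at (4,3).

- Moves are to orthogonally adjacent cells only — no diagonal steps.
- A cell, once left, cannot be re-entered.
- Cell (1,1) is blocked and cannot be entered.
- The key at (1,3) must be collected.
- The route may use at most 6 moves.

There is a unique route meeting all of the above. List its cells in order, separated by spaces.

The budget equals the shortest possible length, so every move has to be on a shortest route through the required cells.
Route from (3,2): 2× up (reaching (1,2)), right to (1,3), 3× down (reaching (4,3)) — 6 moves in all.
Check: all required cells visited; 6 ≤ 6 moves.

(3,2) (2,2) (1,2) (1,3) (2,3) (3,3) (4,3)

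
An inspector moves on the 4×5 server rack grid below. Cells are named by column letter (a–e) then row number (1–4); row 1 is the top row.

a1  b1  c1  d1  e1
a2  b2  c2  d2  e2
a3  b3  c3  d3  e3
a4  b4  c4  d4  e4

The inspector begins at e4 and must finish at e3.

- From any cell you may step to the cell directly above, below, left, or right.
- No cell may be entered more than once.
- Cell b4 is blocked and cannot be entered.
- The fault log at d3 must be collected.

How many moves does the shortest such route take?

Any route passes through d3 somewhere between e4 and e3. Summing Manhattan distances along the two legs (e4 → d3 → e3) gives a lower bound of 2 + 1 = 3 moves.
A route of 3 moves achieves this: e4 → d4 → d3 → e3.
Since 3 matches the lower bound, it is optimal.

3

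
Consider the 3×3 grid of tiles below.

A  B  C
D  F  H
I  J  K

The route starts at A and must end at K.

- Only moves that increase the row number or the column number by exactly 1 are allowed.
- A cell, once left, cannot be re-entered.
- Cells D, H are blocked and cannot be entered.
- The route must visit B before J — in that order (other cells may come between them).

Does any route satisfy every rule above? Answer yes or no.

One route that works: A → B → F → J → K.

yes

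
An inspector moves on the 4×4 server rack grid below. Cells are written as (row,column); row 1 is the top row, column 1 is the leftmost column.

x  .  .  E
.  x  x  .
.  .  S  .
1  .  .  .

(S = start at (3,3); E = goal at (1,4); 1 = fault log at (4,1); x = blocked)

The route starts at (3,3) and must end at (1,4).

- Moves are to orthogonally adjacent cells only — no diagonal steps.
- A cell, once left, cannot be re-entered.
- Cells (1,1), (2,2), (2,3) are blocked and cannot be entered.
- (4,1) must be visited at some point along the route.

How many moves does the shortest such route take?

9

Any route passes through (4,1) somewhere between (3,3) and (1,4). Summing Manhattan distances along the two legs ((3,3) → (4,1) → (1,4)) gives a lower bound of 3 + 6 = 9 moves.
A route of 9 moves achieves this: (3,3) → (3,2) → (3,1) → (4,1) → (4,2) → (4,3) → (4,4) → (3,4) → (2,4) → (1,4).
Since 9 matches the lower bound, it is optimal.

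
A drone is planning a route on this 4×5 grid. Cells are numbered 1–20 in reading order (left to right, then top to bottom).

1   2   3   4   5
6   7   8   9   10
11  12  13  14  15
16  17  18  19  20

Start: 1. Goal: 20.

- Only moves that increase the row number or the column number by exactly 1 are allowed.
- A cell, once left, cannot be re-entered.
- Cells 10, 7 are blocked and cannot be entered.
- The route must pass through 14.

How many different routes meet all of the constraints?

8

A right/down-only route from 1 to 20 makes exactly 3 down-moves and 4 right-moves in some order.
With no other constraints that would be C(7,3) = 35 routes.
Split at 14 and multiply the segment counts (each segment already excludes blocked cells): 1→14: 4; 14→20: 2; product = 8.
That gives 8 routes.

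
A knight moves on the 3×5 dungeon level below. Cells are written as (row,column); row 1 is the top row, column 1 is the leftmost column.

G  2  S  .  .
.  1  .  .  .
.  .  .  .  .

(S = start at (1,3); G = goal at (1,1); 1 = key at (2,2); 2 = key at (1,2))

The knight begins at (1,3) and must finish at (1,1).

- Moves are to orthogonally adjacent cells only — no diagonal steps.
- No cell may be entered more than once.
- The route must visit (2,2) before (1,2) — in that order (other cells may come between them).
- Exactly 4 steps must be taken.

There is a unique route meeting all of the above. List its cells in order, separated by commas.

(1,3), (2,3), (2,2), (1,2), (1,1)

The waypoints must appear in the order (2,2), (1,2), with no cell reused.
Route from (1,3): down 1 to (2,3), left 1 to (2,2), up 1 to (1,2), left 1 to (1,1) — 4 moves in all.
Check: order respected (1 at step 2, 2 at step 3); 4 moves as required.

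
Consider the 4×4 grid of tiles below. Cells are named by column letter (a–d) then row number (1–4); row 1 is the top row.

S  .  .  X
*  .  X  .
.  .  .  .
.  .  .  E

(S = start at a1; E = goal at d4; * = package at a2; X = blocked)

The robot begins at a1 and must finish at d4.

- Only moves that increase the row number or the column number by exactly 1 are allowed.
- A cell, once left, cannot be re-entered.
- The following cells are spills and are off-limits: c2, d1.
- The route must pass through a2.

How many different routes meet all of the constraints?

A right/down-only route from a1 to d4 makes exactly 3 down-moves and 3 right-moves in some order.
With no other constraints that would be C(6,3) = 20 routes.
Split at a2 and multiply the segment counts (each segment already excludes blocked cells): a1→a2: 1; a2→d4: 7; product = 7.
That gives 7 routes.

7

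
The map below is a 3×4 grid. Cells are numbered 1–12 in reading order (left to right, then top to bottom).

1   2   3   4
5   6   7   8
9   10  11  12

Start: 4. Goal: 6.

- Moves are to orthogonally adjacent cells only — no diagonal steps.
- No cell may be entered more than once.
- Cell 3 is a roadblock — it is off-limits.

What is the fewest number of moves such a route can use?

The Manhattan distance from 4 to 6 is |1−2| + |4−2| = 3, so at least 3 moves are needed.
A route of 3 moves achieves this: 4 → 8 → 7 → 6.
Since 3 matches the lower bound, it is optimal.

3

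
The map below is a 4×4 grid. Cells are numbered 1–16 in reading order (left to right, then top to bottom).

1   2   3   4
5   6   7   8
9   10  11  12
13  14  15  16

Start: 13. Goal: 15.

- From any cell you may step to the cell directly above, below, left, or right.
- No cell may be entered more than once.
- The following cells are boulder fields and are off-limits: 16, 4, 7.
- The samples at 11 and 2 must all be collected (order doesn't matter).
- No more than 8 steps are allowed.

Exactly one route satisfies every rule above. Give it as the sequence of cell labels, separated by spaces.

13 9 5 1 2 6 10 11 15

The 8-move cap with required stops at 11, 2 leaves no slack for detours.
Route from 13: up 3 to 1, right 1 to 2, down 2 to 10, right 1 to 11, down 1 to 15 — 8 moves in all.
Check: all required cells visited; 8 ≤ 8 moves.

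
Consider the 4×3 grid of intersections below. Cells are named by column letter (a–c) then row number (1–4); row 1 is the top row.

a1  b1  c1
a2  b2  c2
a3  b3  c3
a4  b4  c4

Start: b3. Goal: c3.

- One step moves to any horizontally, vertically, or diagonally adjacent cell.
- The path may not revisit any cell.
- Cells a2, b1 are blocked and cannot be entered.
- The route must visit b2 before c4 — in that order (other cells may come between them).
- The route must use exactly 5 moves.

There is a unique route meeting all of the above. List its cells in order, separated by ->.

The waypoints must appear in the order b2, c4, with no cell reused.
Route from b3: up 1 to b2, down-left 1 to a3, down-right 1 to b4, right 1 to c4, up 1 to c3 — 5 moves in all.
Check: order respected (b2 at step 1, c4 at step 4); 5 moves as required.

b3 -> b2 -> a3 -> b4 -> c4 -> c3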